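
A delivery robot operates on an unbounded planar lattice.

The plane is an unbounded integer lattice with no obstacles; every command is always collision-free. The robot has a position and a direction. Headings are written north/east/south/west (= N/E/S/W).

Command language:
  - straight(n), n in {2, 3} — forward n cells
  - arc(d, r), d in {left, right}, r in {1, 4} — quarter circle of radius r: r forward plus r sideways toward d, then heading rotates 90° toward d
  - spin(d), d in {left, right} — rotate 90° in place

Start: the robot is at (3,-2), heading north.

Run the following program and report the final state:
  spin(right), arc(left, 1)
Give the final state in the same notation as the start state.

from: at (3,-2), heading north
t=1 spin(right) ⇒ at (3,-2), heading east
t=2 arc(left, 1) ⇒ at (4,-1), heading north

at (4,-1), heading north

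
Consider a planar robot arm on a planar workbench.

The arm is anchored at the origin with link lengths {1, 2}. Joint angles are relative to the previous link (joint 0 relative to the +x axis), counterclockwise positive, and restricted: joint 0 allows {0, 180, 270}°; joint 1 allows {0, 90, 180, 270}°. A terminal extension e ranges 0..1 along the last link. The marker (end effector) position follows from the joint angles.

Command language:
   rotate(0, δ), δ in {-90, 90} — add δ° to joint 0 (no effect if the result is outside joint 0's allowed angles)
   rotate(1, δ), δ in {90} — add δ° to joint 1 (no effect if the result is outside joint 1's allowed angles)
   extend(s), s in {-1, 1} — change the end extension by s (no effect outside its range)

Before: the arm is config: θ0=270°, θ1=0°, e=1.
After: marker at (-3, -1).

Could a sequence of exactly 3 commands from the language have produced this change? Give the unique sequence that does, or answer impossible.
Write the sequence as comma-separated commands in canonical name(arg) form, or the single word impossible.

rotate(1, 90), rotate(1, 90), rotate(1, 90)

start: config: θ0=270°, θ1=0°, e=1
t=1 rotate(1, 90) ⇒ config: θ0=270°, θ1=90°, e=1
t=2 rotate(1, 90) ⇒ config: θ0=270°, θ1=180°, e=1
t=3 rotate(1, 90) ⇒ config: θ0=270°, θ1=270°, e=1
no rival 3-sequence matches.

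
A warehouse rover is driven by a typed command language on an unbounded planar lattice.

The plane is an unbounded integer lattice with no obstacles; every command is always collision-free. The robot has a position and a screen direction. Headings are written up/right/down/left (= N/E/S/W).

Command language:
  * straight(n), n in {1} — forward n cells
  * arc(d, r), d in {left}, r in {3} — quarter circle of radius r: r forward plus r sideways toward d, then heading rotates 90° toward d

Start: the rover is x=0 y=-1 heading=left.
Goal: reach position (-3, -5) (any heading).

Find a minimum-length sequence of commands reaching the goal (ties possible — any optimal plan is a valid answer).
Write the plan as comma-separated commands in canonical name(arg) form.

begin: x=0 y=-1 heading=left
1. arc(left, 3) → x=-3 y=-4 heading=down
2. straight(1) → x=-3 y=-5 heading=down
nothing shorter than 2 reaches the goal.

arc(left, 3), straight(1)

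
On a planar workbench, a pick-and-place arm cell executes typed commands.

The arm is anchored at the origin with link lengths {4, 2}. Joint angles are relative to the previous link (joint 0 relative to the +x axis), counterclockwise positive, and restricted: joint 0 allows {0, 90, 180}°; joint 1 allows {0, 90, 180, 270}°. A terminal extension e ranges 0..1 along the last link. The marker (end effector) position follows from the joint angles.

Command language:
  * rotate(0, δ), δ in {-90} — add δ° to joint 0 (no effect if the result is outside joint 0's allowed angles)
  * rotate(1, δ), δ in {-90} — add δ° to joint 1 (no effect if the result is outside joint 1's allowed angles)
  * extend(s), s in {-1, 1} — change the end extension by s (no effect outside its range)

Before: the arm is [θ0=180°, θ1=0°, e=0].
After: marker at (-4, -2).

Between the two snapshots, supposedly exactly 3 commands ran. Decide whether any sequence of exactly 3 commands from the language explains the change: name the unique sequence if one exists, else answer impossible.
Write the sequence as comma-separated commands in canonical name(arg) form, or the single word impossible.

begin: [θ0=180°, θ1=0°, e=0]
1. rotate(1, -90) → [θ0=180°, θ1=270°, e=0]
2. rotate(1, -90) → [θ0=180°, θ1=180°, e=0]
3. rotate(1, -90) → [θ0=180°, θ1=90°, e=0]
all 64 alternatives checked — unique.

rotate(1, -90), rotate(1, -90), rotate(1, -90)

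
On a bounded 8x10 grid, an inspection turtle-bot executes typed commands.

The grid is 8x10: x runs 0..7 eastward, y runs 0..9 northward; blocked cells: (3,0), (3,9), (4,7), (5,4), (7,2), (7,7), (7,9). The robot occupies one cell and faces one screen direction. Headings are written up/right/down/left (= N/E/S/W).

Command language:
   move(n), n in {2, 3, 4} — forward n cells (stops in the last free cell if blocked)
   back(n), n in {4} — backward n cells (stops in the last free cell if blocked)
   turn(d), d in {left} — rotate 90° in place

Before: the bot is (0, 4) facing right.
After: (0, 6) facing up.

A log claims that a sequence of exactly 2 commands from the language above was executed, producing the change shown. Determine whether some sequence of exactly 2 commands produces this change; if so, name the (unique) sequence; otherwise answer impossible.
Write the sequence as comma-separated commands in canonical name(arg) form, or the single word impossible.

turn(left), move(2)

key: order matters: swapping turn(left) and move(2) lands elsewhere
initial: (0, 4) facing right
step 1 (turn(left)): (0, 4) facing up
step 2 (move(2)): (0, 6) facing up
no rival 2-sequence matches.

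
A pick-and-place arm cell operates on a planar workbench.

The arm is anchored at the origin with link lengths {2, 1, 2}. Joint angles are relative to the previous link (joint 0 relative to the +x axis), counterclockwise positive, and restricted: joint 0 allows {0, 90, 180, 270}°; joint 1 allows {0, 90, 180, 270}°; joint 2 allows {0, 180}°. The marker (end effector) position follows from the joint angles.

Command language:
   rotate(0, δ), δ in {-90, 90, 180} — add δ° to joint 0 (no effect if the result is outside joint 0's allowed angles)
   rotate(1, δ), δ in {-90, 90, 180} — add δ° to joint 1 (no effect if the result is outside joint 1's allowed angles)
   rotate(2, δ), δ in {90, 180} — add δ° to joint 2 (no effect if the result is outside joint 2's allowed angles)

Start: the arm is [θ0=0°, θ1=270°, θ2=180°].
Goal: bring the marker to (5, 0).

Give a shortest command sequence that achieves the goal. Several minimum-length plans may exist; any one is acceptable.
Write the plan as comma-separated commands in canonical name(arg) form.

from: [θ0=0°, θ1=270°, θ2=180°]
t=1 rotate(1, 90) ⇒ [θ0=0°, θ1=0°, θ2=180°]
t=2 rotate(2, 180) ⇒ [θ0=0°, θ1=0°, θ2=0°]
minimal: 2 command(s), checked below 2.

rotate(1, 90), rotate(2, 180)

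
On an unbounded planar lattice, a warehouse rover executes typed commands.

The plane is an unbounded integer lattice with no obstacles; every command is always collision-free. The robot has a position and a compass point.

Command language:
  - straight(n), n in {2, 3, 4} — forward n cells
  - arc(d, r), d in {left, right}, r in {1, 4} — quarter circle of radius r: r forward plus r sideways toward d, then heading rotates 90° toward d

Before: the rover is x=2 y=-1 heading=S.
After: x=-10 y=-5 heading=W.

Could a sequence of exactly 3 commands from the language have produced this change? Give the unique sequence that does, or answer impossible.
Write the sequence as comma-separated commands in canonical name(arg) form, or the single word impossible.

key: position moved to (-10,-5) AND the heading swung to W — translation plus rotation needed
start: x=2 y=-1 heading=S
1. arc(right, 4) → x=-2 y=-5 heading=W
2. straight(4) → x=-6 y=-5 heading=W
3. straight(4) → x=-10 y=-5 heading=W
all 343 alternatives checked — unique.

arc(right, 4), straight(4), straight(4)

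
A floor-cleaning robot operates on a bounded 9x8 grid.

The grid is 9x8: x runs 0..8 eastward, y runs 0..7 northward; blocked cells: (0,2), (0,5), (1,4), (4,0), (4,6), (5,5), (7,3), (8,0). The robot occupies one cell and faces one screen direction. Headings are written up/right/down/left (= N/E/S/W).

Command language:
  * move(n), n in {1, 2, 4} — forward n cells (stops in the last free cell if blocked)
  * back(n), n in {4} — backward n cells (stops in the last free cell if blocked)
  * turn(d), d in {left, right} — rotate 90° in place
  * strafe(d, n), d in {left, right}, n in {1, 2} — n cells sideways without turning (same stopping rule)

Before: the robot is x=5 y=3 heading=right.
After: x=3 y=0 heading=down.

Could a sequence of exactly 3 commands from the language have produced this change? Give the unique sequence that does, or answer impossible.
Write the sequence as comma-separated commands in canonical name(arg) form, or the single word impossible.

key: position moved to (3,0) AND the heading swung to S — translation plus rotation needed
start: x=5 y=3 heading=right
1. turn(right) → x=5 y=3 heading=down
2. strafe(right, 2) → x=3 y=3 heading=down
3. move(4) → x=3 y=0 heading=down
uniquely the one of 1000 3-step routes that fits.

turn(right), strafe(right, 2), move(4)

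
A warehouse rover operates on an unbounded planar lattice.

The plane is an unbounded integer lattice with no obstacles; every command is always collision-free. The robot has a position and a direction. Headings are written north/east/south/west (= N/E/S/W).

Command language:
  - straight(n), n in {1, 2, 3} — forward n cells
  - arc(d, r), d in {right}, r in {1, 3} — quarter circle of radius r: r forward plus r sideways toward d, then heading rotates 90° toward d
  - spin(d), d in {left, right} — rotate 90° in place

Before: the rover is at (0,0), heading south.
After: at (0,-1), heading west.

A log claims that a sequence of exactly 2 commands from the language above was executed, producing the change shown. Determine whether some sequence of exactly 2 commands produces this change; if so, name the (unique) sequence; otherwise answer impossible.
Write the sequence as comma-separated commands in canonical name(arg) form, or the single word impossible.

key: cell and facing (now W) both changed — the 2 commands mix motion and turning
start: at (0,0), heading south
t=1 straight(1) ⇒ at (0,-1), heading south
t=2 spin(right) ⇒ at (0,-1), heading west
no rival 2-sequence matches.

straight(1), spin(right)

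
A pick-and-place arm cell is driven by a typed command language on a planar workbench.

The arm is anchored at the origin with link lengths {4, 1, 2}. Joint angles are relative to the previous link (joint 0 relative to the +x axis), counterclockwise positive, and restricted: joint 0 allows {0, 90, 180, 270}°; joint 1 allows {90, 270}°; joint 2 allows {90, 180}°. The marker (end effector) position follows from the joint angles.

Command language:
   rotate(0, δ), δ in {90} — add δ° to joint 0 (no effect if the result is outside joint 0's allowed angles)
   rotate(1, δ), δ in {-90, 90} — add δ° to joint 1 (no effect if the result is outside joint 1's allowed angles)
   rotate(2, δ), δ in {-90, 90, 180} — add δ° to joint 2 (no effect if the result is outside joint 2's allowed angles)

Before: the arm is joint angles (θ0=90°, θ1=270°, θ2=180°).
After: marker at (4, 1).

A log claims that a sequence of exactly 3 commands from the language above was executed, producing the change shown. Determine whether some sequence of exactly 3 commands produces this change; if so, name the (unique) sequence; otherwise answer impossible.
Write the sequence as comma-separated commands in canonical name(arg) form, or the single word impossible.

rotate(0, 90), rotate(0, 90), rotate(0, 90)

from: joint angles (θ0=90°, θ1=270°, θ2=180°)
1. rotate(0, 90) → joint angles (θ0=180°, θ1=270°, θ2=180°)
2. rotate(0, 90) → joint angles (θ0=270°, θ1=270°, θ2=180°)
3. rotate(0, 90) → joint angles (θ0=0°, θ1=270°, θ2=180°)
all 216 alternatives checked — unique.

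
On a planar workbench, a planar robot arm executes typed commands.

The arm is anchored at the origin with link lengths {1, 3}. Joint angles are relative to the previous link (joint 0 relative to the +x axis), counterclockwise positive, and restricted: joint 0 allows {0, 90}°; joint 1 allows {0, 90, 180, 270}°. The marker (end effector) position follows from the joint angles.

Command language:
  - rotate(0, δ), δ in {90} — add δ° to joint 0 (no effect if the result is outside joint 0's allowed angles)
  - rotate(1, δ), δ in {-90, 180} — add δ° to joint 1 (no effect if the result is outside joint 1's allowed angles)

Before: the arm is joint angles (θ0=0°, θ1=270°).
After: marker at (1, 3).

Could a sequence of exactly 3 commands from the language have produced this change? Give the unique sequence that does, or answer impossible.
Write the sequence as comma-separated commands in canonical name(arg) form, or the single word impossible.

initial: joint angles (θ0=0°, θ1=270°)
t=1 rotate(1, 180) ⇒ joint angles (θ0=0°, θ1=90°)
t=2 rotate(1, 180) ⇒ joint angles (θ0=0°, θ1=270°)
t=3 rotate(1, 180) ⇒ joint angles (θ0=0°, θ1=90°)
uniquely the one of 27 3-step routes that fits.

rotate(1, 180), rotate(1, 180), rotate(1, 180)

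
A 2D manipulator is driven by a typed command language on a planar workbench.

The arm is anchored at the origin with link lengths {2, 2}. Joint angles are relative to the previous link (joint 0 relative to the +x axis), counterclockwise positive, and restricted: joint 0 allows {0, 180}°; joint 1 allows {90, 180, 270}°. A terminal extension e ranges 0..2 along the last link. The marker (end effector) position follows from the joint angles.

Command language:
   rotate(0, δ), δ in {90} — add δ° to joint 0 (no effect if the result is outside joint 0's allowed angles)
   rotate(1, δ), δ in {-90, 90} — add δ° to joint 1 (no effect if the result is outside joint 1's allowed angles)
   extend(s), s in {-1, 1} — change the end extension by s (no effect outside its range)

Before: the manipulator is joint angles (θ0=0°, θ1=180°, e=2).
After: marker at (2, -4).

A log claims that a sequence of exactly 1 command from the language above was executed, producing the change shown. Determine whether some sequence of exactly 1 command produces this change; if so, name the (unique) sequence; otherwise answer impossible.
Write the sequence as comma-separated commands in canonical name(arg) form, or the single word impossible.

begin: joint angles (θ0=0°, θ1=180°, e=2)
1. rotate(1, 90) → joint angles (θ0=0°, θ1=270°, e=2)
all 5 alternatives checked — unique.

rotate(1, 90)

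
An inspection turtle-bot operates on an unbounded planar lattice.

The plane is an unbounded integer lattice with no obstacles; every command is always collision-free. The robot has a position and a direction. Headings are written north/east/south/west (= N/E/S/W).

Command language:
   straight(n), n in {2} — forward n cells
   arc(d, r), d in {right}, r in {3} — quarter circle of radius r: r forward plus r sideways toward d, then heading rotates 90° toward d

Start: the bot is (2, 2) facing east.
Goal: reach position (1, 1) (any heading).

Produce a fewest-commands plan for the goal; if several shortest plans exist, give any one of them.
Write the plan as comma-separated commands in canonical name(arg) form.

begin: (2, 2) facing east
[1] after straight(2): (4, 2) facing east
[2] after arc(right, 3): (7, -1) facing south
[3] after arc(right, 3): (4, -4) facing west
[4] after arc(right, 3): (1, -1) facing north
[5] after straight(2): (1, 1) facing north
no 4-step plan works, so 5 is optimal.

straight(2), arc(right, 3), arc(right, 3), arc(right, 3), straight(2)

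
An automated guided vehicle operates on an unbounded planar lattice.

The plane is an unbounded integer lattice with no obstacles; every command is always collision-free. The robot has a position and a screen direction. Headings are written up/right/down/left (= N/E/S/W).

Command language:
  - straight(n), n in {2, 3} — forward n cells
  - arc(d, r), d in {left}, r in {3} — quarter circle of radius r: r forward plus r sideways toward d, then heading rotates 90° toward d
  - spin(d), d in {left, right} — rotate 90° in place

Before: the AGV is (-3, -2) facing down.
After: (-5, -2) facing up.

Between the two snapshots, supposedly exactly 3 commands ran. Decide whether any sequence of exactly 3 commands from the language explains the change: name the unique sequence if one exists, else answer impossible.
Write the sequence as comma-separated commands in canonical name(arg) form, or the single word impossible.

key: position moved to (-5,-2) AND the heading swung to N — translation plus rotation needed
start: (-3, -2) facing down
step 1 (spin(right)): (-3, -2) facing left
step 2 (straight(2)): (-5, -2) facing left
step 3 (spin(right)): (-5, -2) facing up
all 125 alternatives checked — unique.

spin(right), straight(2), spin(right)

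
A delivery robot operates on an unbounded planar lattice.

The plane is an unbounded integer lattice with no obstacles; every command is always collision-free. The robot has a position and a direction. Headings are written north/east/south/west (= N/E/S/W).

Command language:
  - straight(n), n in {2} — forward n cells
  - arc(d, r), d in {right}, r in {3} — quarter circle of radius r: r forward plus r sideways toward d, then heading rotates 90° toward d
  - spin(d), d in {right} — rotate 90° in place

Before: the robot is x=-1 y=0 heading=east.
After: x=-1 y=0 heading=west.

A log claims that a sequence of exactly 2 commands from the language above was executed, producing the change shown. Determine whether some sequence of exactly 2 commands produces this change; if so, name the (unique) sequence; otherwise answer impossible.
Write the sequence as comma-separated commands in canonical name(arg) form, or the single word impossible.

key: parked at (-1,0) the whole time — nothing moves the robot
from: x=-1 y=0 heading=east
1. spin(right) → x=-1 y=0 heading=south
2. spin(right) → x=-1 y=0 heading=west
no rival 2-sequence matches.

spin(right), spin(right)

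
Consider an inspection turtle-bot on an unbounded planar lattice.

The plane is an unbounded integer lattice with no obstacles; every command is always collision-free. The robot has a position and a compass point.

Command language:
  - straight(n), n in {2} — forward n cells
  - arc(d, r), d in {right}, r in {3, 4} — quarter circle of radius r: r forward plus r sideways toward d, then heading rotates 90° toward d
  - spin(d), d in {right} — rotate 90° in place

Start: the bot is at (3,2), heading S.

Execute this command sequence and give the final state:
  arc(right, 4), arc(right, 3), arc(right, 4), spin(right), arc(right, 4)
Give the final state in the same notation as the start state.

at (-4,1), heading W

t0: at (3,2), heading S
1. arc(right, 4) → at (-1,-2), heading W
2. arc(right, 3) → at (-4,1), heading N
3. arc(right, 4) → at (0,5), heading E
4. spin(right) → at (0,5), heading S
5. arc(right, 4) → at (-4,1), heading W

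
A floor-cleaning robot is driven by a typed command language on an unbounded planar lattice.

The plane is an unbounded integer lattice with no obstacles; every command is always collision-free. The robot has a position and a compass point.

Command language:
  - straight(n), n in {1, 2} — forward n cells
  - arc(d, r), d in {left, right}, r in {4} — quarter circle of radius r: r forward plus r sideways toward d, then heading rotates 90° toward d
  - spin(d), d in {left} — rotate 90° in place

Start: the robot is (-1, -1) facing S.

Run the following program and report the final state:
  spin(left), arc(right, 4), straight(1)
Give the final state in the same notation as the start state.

(3, -6) facing S

t0: (-1, -1) facing S
t=1 spin(left) ⇒ (-1, -1) facing E
t=2 arc(right, 4) ⇒ (3, -5) facing S
t=3 straight(1) ⇒ (3, -6) facing S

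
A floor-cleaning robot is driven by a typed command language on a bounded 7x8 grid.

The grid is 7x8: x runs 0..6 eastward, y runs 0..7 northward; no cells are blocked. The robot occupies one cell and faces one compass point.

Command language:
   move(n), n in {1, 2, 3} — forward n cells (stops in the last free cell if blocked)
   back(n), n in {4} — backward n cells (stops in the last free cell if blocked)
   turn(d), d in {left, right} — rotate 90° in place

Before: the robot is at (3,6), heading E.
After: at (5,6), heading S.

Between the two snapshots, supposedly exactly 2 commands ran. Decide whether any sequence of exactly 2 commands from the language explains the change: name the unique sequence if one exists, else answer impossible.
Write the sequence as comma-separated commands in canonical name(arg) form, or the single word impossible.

move(2), turn(right)

key: position moved to (5,6) AND the heading swung to S — translation plus rotation needed
begin: at (3,6), heading E
[1] after move(2): at (5,6), heading E
[2] after turn(right): at (5,6), heading S
no other 2-command option fits: unique.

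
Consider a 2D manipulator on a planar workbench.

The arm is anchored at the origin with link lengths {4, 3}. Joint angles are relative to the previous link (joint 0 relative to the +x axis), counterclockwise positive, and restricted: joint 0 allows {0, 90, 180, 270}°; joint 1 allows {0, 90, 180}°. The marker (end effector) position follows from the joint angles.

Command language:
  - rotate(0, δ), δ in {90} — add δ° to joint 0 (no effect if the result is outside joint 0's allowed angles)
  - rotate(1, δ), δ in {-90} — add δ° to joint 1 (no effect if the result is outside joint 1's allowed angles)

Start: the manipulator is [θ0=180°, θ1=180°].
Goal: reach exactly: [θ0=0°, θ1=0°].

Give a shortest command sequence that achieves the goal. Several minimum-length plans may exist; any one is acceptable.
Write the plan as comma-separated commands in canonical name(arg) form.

from: [θ0=180°, θ1=180°]
t=1 rotate(1, -90) ⇒ [θ0=180°, θ1=90°]
t=2 rotate(1, -90) ⇒ [θ0=180°, θ1=0°]
t=3 rotate(0, 90) ⇒ [θ0=270°, θ1=0°]
t=4 rotate(0, 90) ⇒ [θ0=0°, θ1=0°]
minimal: 4 command(s), checked below 4.

rotate(1, -90), rotate(1, -90), rotate(0, 90), rotate(0, 90)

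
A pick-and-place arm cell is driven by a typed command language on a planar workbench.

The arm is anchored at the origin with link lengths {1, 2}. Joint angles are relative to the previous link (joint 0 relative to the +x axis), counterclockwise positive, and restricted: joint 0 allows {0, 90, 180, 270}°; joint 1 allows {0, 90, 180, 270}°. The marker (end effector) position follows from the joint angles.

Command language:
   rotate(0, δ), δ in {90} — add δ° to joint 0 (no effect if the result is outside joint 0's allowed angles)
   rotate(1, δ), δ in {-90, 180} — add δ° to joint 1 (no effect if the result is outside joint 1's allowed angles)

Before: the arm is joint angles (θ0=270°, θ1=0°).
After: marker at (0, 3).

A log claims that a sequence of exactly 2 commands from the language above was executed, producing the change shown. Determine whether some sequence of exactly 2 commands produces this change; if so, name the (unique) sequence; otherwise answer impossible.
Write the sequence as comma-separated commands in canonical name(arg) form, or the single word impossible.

rotate(0, 90), rotate(0, 90)

start: joint angles (θ0=270°, θ1=0°)
[1] after rotate(0, 90): joint angles (θ0=0°, θ1=0°)
[2] after rotate(0, 90): joint angles (θ0=90°, θ1=0°)
no other 2-command option fits: unique.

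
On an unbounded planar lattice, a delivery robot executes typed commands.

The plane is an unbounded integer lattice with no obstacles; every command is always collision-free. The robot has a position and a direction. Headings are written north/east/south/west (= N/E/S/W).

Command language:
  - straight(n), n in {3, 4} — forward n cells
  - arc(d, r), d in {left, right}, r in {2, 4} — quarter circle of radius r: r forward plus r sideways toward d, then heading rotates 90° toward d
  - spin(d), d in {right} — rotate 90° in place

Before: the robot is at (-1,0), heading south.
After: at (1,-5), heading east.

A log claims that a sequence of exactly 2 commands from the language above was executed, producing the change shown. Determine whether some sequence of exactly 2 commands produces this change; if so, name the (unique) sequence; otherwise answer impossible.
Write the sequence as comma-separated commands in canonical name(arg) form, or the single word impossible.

key: position moved to (1,-5) AND the heading swung to E — translation plus rotation needed
start: at (-1,0), heading south
t=1 straight(3) ⇒ at (-1,-3), heading south
t=2 arc(left, 2) ⇒ at (1,-5), heading east
all 49 alternatives checked — unique.

straight(3), arc(left, 2)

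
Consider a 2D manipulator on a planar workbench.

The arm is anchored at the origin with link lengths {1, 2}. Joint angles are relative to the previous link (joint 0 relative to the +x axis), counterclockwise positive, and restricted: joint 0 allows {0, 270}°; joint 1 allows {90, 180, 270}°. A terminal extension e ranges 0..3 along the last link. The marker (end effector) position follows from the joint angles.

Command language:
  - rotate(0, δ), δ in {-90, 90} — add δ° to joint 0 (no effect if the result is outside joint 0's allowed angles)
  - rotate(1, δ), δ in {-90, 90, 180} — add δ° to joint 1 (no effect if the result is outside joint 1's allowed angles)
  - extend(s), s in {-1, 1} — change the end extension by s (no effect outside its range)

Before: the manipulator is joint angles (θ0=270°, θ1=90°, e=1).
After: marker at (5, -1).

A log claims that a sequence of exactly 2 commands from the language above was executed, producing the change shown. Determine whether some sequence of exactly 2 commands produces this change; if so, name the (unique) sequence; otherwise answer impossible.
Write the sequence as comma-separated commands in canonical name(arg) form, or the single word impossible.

extend(1), extend(1)

t0: joint angles (θ0=270°, θ1=90°, e=1)
[1] after extend(1): joint angles (θ0=270°, θ1=90°, e=2)
[2] after extend(1): joint angles (θ0=270°, θ1=90°, e=3)
no rival 2-sequence matches.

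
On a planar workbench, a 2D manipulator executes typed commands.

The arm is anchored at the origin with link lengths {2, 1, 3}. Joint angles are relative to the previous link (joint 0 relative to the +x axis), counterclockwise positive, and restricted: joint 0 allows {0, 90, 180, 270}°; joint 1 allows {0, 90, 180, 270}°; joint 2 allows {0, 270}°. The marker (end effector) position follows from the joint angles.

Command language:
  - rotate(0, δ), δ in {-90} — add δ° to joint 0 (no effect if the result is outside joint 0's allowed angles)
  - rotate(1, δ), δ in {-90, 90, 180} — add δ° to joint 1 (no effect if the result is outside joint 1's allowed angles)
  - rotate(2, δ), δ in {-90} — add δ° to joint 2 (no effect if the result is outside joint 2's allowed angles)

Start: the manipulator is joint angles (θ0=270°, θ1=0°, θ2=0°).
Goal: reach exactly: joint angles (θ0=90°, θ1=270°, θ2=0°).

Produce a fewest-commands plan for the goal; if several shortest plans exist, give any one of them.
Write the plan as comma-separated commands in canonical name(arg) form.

rotate(1, -90), rotate(0, -90), rotate(0, -90)

begin: joint angles (θ0=270°, θ1=0°, θ2=0°)
1. rotate(1, -90) → joint angles (θ0=270°, θ1=270°, θ2=0°)
2. rotate(0, -90) → joint angles (θ0=180°, θ1=270°, θ2=0°)
3. rotate(0, -90) → joint angles (θ0=90°, θ1=270°, θ2=0°)
minimal: 3 command(s), checked below 3.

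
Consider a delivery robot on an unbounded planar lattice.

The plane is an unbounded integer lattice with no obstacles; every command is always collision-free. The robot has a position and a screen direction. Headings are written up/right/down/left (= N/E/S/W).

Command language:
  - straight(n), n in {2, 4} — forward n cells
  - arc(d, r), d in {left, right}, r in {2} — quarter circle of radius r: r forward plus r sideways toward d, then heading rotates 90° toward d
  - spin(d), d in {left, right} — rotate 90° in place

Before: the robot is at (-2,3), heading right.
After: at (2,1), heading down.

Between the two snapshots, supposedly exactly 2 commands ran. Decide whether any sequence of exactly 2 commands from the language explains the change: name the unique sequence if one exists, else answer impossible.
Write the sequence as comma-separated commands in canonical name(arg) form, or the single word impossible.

straight(2), arc(right, 2)

key: order matters: swapping straight(2) and arc(right, 2) lands elsewhere
start: at (-2,3), heading right
step 1 (straight(2)): at (0,3), heading right
step 2 (arc(right, 2)): at (2,1), heading down
no other 2-command option fits: unique.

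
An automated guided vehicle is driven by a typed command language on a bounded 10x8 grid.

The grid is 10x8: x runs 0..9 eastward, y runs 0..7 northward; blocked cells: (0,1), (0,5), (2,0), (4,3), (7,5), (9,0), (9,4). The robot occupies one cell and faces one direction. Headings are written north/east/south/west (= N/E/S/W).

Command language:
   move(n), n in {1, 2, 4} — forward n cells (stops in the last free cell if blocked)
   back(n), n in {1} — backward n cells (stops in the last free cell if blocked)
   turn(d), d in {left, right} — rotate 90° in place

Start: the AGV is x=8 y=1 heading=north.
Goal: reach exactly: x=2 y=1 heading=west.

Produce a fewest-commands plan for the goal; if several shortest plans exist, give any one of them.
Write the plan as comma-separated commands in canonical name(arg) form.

initial: x=8 y=1 heading=north
step 1 (turn(left)): x=8 y=1 heading=west
step 2 (move(4)): x=4 y=1 heading=west
step 3 (move(2)): x=2 y=1 heading=west
no 2-step plan works, so 3 is optimal.

turn(left), move(4), move(2)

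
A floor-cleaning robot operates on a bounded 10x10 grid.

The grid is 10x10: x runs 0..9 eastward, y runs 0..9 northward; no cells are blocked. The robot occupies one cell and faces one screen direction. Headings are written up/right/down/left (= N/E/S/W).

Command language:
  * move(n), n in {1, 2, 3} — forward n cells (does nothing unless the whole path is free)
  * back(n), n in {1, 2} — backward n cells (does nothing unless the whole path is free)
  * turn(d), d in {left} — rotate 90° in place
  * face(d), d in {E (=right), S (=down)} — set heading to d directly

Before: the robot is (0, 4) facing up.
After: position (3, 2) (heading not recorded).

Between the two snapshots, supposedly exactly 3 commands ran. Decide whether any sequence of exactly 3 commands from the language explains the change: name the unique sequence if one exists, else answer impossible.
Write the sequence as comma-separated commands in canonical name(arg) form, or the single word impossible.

key: order matters: swapping back(2) and move(3) lands elsewhere
initial: (0, 4) facing up
step 1 (back(2)): (0, 2) facing up
step 2 (face(E)): (0, 2) facing right
step 3 (move(3)): (3, 2) facing right
no other 3-command option fits: unique.

back(2), face(E), move(3)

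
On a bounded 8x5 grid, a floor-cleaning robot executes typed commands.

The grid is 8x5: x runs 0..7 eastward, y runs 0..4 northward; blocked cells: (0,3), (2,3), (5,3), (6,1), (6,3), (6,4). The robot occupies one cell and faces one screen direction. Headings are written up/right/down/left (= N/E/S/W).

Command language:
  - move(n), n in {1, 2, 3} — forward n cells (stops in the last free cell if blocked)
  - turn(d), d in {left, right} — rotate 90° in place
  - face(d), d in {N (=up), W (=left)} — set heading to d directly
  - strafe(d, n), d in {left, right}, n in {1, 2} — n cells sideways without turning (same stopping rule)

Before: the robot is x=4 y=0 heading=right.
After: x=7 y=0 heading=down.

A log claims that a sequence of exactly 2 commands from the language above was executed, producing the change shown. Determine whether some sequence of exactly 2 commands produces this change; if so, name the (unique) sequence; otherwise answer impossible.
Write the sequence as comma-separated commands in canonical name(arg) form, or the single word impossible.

key: order matters: swapping move(3) and turn(right) lands elsewhere
from: x=4 y=0 heading=right
step 1 (move(3)): x=7 y=0 heading=right
step 2 (turn(right)): x=7 y=0 heading=down
no other 2-command option fits: unique.

move(3), turn(right)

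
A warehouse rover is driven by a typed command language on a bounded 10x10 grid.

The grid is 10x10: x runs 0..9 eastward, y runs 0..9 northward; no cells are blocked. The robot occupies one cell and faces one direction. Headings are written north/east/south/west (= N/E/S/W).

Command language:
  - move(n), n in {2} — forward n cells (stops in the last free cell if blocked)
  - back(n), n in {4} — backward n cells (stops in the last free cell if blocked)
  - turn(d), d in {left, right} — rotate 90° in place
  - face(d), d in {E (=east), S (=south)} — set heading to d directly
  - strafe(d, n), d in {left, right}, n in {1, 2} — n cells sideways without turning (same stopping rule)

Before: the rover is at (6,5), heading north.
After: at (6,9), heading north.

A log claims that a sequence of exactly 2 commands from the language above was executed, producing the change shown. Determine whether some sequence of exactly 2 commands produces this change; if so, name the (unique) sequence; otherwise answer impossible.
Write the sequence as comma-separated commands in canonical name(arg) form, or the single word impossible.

move(2), move(2)

key: heading stays N — no command in the sequence turns
initial: at (6,5), heading north
t=1 move(2) ⇒ at (6,7), heading north
t=2 move(2) ⇒ at (6,9), heading north
all 100 alternatives checked — unique.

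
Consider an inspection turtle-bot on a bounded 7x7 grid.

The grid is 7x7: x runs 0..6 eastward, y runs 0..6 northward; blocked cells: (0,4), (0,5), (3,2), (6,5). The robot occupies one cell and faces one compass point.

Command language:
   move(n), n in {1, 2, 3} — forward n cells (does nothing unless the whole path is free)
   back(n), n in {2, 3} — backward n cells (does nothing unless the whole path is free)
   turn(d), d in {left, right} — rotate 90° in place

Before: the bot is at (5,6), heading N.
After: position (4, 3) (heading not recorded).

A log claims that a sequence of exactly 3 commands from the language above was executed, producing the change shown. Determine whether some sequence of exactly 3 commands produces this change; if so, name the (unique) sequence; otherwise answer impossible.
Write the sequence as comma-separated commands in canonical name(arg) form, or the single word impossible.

key: order matters: swapping back(3) and move(1) lands elsewhere
initial: at (5,6), heading N
[1] after back(3): at (5,3), heading N
[2] after turn(left): at (5,3), heading W
[3] after move(1): at (4,3), heading W
all 343 alternatives checked — unique.

back(3), turn(left), move(1)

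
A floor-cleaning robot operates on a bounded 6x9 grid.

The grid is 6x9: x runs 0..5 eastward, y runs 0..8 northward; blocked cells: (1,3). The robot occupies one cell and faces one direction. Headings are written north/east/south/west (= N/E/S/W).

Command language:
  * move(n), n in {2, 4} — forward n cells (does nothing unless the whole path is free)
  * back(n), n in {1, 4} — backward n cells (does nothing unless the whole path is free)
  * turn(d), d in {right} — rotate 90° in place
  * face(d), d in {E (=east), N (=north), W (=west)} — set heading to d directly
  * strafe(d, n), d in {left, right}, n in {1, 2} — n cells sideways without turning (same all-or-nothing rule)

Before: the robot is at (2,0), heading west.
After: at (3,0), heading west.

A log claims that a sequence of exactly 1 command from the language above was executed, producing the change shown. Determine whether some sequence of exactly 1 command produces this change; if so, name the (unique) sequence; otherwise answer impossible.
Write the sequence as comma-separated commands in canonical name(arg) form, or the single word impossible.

back(1)

key: heading stays W — the single command does not turn
initial: at (2,0), heading west
1. back(1) → at (3,0), heading west
uniquely the one of 12 1-step routes that fits.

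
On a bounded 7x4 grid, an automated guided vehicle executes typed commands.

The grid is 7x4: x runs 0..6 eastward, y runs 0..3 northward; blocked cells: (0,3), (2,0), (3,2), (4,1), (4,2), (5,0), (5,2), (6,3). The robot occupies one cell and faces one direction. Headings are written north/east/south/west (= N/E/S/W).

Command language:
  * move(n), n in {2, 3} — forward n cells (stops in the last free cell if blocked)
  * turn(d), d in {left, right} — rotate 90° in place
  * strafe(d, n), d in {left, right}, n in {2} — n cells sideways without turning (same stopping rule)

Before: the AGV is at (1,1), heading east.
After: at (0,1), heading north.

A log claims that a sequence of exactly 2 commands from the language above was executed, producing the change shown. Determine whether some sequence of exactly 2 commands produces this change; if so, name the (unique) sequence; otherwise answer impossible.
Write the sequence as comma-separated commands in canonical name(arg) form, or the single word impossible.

turn(left), strafe(left, 2)

key: cell and facing (now N) both changed — the 2 commands mix motion and turning
t0: at (1,1), heading east
step 1 (turn(left)): at (1,1), heading north
step 2 (strafe(left, 2)): at (0,1), heading north
no rival 2-sequence matches.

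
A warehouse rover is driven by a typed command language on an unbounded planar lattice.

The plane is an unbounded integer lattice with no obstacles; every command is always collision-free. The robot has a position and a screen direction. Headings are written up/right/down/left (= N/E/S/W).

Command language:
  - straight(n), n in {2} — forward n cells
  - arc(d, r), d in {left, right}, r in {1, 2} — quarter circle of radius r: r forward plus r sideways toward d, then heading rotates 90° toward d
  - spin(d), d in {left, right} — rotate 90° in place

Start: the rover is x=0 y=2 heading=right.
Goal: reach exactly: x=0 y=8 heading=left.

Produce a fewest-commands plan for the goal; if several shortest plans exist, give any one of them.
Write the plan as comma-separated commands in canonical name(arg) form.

begin: x=0 y=2 heading=right
step 1 (arc(left, 2)): x=2 y=4 heading=up
step 2 (straight(2)): x=2 y=6 heading=up
step 3 (arc(left, 2)): x=0 y=8 heading=left
minimal: 3 command(s), checked below 3.

arc(left, 2), straight(2), arc(left, 2)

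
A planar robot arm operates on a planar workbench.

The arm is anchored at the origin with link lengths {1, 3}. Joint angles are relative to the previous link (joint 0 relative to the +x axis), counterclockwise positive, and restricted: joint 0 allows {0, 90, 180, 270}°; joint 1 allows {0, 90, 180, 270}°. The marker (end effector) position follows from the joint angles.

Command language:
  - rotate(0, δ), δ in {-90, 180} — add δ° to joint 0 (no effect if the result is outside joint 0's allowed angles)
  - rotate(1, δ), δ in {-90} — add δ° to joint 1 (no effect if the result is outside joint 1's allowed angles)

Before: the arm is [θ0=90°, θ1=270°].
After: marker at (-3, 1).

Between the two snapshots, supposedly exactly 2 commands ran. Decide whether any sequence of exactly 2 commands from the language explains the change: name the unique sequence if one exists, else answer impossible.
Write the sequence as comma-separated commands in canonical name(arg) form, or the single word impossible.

rotate(1, -90), rotate(1, -90)

from: [θ0=90°, θ1=270°]
[1] after rotate(1, -90): [θ0=90°, θ1=180°]
[2] after rotate(1, -90): [θ0=90°, θ1=90°]
no other 2-command option fits: unique.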